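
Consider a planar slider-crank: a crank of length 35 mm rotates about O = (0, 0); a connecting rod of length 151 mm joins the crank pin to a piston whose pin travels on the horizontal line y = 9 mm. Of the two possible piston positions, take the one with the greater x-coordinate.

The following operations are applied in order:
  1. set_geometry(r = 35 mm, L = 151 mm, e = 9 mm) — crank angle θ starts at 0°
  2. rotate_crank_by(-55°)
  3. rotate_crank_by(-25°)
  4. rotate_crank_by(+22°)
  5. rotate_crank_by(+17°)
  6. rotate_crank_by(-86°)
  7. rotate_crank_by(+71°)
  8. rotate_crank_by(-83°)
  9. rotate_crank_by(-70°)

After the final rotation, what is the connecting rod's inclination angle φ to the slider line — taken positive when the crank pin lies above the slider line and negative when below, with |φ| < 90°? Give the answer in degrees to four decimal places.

set_geometry: r = 35 mm, L = 151 mm, e = 9 mm; θ ← 0°
rotate_crank_by(-55°): θ ← 0° -55° = -55°
rotate_crank_by(-25°): θ ← -55° -25° = -80°
rotate_crank_by(+22°): θ ← -80° +22° = -58°
rotate_crank_by(+17°): θ ← -58° +17° = -41°
rotate_crank_by(-86°): θ ← -41° -86° = -127°
rotate_crank_by(+71°): θ ← -127° +71° = -56°
rotate_crank_by(-83°): θ ← -56° -83° = -139°
rotate_crank_by(-70°): θ ← -139° -70° = -209°
crank pin P = (r cos θ, r sin θ) = (-30.611690, 16.968337)
h = r sin θ − e = 16.968337 − 9 = 7.968337
sin φ = h / L = 7.968337 / 151 = 0.05277044
φ = arcsin(0.05277044) = 3.024929°

3.0249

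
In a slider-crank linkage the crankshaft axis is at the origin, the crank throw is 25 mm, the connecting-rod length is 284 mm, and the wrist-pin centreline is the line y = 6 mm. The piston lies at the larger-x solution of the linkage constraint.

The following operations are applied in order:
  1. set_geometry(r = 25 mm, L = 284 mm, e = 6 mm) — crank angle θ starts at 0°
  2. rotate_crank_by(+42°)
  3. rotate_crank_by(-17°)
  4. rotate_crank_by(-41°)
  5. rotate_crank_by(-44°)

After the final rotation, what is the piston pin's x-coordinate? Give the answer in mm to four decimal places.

295.1507

set_geometry: r = 25 mm, L = 284 mm, e = 6 mm; θ ← 0°
rotate_crank_by(+42°): θ ← 0° +42° = 42°
rotate_crank_by(-17°): θ ← 42° -17° = 25°
rotate_crank_by(-41°): θ ← 25° -41° = -16°
rotate_crank_by(-44°): θ ← -16° -44° = -60°
crank pin P = (r cos θ, r sin θ) = (12.500000, -21.650635)
h = r sin θ − e = -21.650635 − 6 = -27.650635
x = r cos θ + √(L² − h²) = 12.500000 + √(80656.0 − 764.5576) = 12.500000 + 282.650743 = 295.150743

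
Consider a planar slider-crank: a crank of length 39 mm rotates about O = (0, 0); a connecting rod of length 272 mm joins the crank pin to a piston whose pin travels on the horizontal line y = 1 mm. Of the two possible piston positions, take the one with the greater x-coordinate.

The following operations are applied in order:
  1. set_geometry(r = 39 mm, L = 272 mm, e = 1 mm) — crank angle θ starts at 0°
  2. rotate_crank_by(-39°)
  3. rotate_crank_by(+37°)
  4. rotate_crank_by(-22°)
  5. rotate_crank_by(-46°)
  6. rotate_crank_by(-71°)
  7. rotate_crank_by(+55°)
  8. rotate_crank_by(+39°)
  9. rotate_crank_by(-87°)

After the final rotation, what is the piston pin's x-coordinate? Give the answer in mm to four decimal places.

243.3521

set_geometry: r = 39 mm, L = 272 mm, e = 1 mm; θ ← 0°
rotate_crank_by(-39°): θ ← 0° -39° = -39°
rotate_crank_by(+37°): θ ← -39° +37° = -2°
rotate_crank_by(-22°): θ ← -2° -22° = -24°
rotate_crank_by(-46°): θ ← -24° -46° = -70°
rotate_crank_by(-71°): θ ← -70° -71° = -141°
rotate_crank_by(+55°): θ ← -141° +55° = -86°
rotate_crank_by(+39°): θ ← -86° +39° = -47°
rotate_crank_by(-87°): θ ← -47° -87° = -134°
crank pin P = (r cos θ, r sin θ) = (-27.091676, -28.054252)
h = r sin θ − e = -28.054252 − 1 = -29.054252
x = r cos θ + √(L² − h²) = -27.091676 + √(73984.0 − 844.1496) = -27.091676 + 270.443803 = 243.352126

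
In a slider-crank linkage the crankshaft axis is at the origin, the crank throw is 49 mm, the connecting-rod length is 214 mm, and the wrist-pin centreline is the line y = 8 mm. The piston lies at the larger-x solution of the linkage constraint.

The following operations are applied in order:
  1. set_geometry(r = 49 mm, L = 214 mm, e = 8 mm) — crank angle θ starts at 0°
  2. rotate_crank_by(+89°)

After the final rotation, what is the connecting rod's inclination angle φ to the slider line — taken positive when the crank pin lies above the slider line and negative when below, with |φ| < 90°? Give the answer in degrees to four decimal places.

set_geometry: r = 49 mm, L = 214 mm, e = 8 mm; θ ← 0°
rotate_crank_by(+89°): θ ← 0° +89° = 89°
crank pin P = (r cos θ, r sin θ) = (0.855168, 48.992537)
h = r sin θ − e = 48.992537 − 8 = 40.992537
sin φ = h / L = 40.992537 / 214 = 0.19155391
φ = arcsin(0.19155391) = 11.043483°

11.0435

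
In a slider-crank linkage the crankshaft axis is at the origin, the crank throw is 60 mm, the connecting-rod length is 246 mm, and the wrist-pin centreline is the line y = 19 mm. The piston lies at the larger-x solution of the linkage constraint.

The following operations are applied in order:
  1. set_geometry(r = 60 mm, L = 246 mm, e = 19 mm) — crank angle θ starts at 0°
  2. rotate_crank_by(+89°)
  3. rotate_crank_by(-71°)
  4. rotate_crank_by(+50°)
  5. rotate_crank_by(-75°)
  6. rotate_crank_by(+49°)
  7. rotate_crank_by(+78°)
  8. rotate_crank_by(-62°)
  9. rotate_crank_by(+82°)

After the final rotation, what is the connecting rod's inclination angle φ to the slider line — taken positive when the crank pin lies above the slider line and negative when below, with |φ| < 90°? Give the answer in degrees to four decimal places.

set_geometry: r = 60 mm, L = 246 mm, e = 19 mm; θ ← 0°
rotate_crank_by(+89°): θ ← 0° +89° = 89°
rotate_crank_by(-71°): θ ← 89° -71° = 18°
rotate_crank_by(+50°): θ ← 18° +50° = 68°
rotate_crank_by(-75°): θ ← 68° -75° = -7°
rotate_crank_by(+49°): θ ← -7° +49° = 42°
rotate_crank_by(+78°): θ ← 42° +78° = 120°
rotate_crank_by(-62°): θ ← 120° -62° = 58°
rotate_crank_by(+82°): θ ← 58° +82° = 140°
crank pin P = (r cos θ, r sin θ) = (-45.962667, 38.567257)
h = r sin θ − e = 38.567257 − 19 = 19.567257
sin φ = h / L = 19.567257 / 246 = 0.07954169
φ = arcsin(0.07954169) = 4.562223°

4.5622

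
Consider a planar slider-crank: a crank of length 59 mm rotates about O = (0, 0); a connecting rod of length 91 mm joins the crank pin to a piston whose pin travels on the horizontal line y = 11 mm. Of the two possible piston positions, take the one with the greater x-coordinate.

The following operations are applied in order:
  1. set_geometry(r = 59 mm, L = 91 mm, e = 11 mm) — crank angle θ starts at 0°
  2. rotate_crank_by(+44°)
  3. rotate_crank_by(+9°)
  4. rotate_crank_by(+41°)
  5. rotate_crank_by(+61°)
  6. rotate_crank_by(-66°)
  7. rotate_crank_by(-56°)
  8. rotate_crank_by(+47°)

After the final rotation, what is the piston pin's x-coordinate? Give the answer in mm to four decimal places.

set_geometry: r = 59 mm, L = 91 mm, e = 11 mm; θ ← 0°
rotate_crank_by(+44°): θ ← 0° +44° = 44°
rotate_crank_by(+9°): θ ← 44° +9° = 53°
rotate_crank_by(+41°): θ ← 53° +41° = 94°
rotate_crank_by(+61°): θ ← 94° +61° = 155°
rotate_crank_by(-66°): θ ← 155° -66° = 89°
rotate_crank_by(-56°): θ ← 89° -56° = 33°
rotate_crank_by(+47°): θ ← 33° +47° = 80°
crank pin P = (r cos θ, r sin θ) = (10.245242, 58.103657)
h = r sin θ − e = 58.103657 − 11 = 47.103657
x = r cos θ + √(L² − h²) = 10.245242 + √(8281.0 − 2218.7545) = 10.245242 + 77.860423 = 88.105665

88.1057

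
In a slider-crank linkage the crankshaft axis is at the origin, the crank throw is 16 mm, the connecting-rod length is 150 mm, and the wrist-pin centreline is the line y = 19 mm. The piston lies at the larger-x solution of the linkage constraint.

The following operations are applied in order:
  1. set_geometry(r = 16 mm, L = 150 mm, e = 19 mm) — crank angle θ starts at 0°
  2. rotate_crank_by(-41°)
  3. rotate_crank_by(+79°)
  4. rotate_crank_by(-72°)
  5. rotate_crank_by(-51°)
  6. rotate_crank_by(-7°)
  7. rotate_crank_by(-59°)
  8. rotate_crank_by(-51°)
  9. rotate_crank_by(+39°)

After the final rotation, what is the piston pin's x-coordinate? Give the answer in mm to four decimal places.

set_geometry: r = 16 mm, L = 150 mm, e = 19 mm; θ ← 0°
rotate_crank_by(-41°): θ ← 0° -41° = -41°
rotate_crank_by(+79°): θ ← -41° +79° = 38°
rotate_crank_by(-72°): θ ← 38° -72° = -34°
rotate_crank_by(-51°): θ ← -34° -51° = -85°
rotate_crank_by(-7°): θ ← -85° -7° = -92°
rotate_crank_by(-59°): θ ← -92° -59° = -151°
rotate_crank_by(-51°): θ ← -151° -51° = -202°
rotate_crank_by(+39°): θ ← -202° +39° = -163°
crank pin P = (r cos θ, r sin θ) = (-15.300876, -4.677947)
h = r sin θ − e = -4.677947 − 19 = -23.677947
x = r cos θ + √(L² − h²) = -15.300876 + √(22500.0 − 560.6452) = -15.300876 + 148.119394 = 132.818518

132.8185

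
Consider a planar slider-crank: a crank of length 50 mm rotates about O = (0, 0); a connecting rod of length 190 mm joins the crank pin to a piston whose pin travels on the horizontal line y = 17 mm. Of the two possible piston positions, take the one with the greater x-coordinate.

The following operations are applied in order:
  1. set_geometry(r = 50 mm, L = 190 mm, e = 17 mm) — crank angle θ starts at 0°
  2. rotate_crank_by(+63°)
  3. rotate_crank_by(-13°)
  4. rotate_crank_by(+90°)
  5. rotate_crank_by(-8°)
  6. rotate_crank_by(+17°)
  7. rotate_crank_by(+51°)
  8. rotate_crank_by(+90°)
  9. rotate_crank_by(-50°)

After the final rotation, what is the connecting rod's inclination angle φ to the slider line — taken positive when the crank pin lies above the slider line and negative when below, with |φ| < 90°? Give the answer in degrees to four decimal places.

-18.5043

set_geometry: r = 50 mm, L = 190 mm, e = 17 mm; θ ← 0°
rotate_crank_by(+63°): θ ← 0° +63° = 63°
rotate_crank_by(-13°): θ ← 63° -13° = 50°
rotate_crank_by(+90°): θ ← 50° +90° = 140°
rotate_crank_by(-8°): θ ← 140° -8° = 132°
rotate_crank_by(+17°): θ ← 132° +17° = 149°
rotate_crank_by(+51°): θ ← 149° +51° = 200°
rotate_crank_by(+90°): θ ← 200° +90° = 290°
rotate_crank_by(-50°): θ ← 290° -50° = 240°
crank pin P = (r cos θ, r sin θ) = (-25.000000, -43.301270)
h = r sin θ − e = -43.301270 − 17 = -60.301270
sin φ = h / L = -60.301270 / 190 = -0.31737511
φ = arcsin(-0.31737511) = -18.504256°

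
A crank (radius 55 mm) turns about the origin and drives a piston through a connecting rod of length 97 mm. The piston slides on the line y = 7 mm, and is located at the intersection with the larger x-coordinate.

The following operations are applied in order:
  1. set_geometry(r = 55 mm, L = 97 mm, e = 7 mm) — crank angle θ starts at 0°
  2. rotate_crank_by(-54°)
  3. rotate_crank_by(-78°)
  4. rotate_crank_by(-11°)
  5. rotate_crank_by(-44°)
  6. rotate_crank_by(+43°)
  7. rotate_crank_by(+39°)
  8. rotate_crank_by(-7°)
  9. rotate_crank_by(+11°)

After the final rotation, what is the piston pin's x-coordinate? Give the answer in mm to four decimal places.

set_geometry: r = 55 mm, L = 97 mm, e = 7 mm; θ ← 0°
rotate_crank_by(-54°): θ ← 0° -54° = -54°
rotate_crank_by(-78°): θ ← -54° -78° = -132°
rotate_crank_by(-11°): θ ← -132° -11° = -143°
rotate_crank_by(-44°): θ ← -143° -44° = -187°
rotate_crank_by(+43°): θ ← -187° +43° = -144°
rotate_crank_by(+39°): θ ← -144° +39° = -105°
rotate_crank_by(-7°): θ ← -105° -7° = -112°
rotate_crank_by(+11°): θ ← -112° +11° = -101°
crank pin P = (r cos θ, r sin θ) = (-10.494495, -53.989495)
h = r sin θ − e = -53.989495 − 7 = -60.989495
x = r cos θ + √(L² − h²) = -10.494495 + √(9409.0 − 3719.7185) = -10.494495 + 75.427326 = 64.932831

64.9328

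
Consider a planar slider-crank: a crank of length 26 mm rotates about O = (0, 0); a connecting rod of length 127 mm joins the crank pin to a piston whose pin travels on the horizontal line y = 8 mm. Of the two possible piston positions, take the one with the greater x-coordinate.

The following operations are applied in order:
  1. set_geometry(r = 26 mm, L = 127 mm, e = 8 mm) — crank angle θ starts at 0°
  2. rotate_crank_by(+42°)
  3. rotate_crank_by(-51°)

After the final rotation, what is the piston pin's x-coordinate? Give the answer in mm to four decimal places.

set_geometry: r = 26 mm, L = 127 mm, e = 8 mm; θ ← 0°
rotate_crank_by(+42°): θ ← 0° +42° = 42°
rotate_crank_by(-51°): θ ← 42° -51° = -9°
crank pin P = (r cos θ, r sin θ) = (25.679897, -4.067296)
h = r sin θ − e = -4.067296 − 8 = -12.067296
x = r cos θ + √(L² − h²) = 25.679897 + √(16129.0 − 145.6196) = 25.679897 + 126.425394 = 152.105291

152.1053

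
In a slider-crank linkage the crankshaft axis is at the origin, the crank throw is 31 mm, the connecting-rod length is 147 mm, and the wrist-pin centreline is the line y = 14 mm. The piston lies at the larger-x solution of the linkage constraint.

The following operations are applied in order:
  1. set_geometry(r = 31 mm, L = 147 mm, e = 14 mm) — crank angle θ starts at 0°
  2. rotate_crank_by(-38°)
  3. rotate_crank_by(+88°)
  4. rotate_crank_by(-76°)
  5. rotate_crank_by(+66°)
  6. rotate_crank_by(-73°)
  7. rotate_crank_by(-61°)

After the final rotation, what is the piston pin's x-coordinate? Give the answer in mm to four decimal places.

137.8047

set_geometry: r = 31 mm, L = 147 mm, e = 14 mm; θ ← 0°
rotate_crank_by(-38°): θ ← 0° -38° = -38°
rotate_crank_by(+88°): θ ← -38° +88° = 50°
rotate_crank_by(-76°): θ ← 50° -76° = -26°
rotate_crank_by(+66°): θ ← -26° +66° = 40°
rotate_crank_by(-73°): θ ← 40° -73° = -33°
rotate_crank_by(-61°): θ ← -33° -61° = -94°
crank pin P = (r cos θ, r sin θ) = (-2.162451, -30.924486)
h = r sin θ − e = -30.924486 − 14 = -44.924486
x = r cos θ + √(L² − h²) = -2.162451 + √(21609.0 − 2018.2094) = -2.162451 + 139.967105 = 137.804655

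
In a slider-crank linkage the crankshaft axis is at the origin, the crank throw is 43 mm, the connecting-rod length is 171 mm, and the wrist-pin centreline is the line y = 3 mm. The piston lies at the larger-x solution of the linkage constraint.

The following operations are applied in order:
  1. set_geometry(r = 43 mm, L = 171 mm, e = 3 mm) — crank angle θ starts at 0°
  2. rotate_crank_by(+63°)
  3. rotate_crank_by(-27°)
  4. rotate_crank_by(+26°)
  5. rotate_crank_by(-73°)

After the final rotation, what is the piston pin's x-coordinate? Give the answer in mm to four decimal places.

212.8425

set_geometry: r = 43 mm, L = 171 mm, e = 3 mm; θ ← 0°
rotate_crank_by(+63°): θ ← 0° +63° = 63°
rotate_crank_by(-27°): θ ← 63° -27° = 36°
rotate_crank_by(+26°): θ ← 36° +26° = 62°
rotate_crank_by(-73°): θ ← 62° -73° = -11°
crank pin P = (r cos θ, r sin θ) = (42.209969, -8.204787)
h = r sin θ − e = -8.204787 − 3 = -11.204787
x = r cos θ + √(L² − h²) = 42.209969 + √(29241.0 − 125.5472) = 42.209969 + 170.632508 = 212.842477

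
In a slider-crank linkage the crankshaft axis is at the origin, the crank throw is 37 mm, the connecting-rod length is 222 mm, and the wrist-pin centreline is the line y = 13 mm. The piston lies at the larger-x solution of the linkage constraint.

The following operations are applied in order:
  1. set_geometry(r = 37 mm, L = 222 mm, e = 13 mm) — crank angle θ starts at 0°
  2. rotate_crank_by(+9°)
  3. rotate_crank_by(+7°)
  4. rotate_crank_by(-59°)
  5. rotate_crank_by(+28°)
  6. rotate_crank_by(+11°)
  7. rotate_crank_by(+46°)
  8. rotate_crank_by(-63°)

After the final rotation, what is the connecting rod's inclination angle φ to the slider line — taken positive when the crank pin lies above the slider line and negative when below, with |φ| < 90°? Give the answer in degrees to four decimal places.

set_geometry: r = 37 mm, L = 222 mm, e = 13 mm; θ ← 0°
rotate_crank_by(+9°): θ ← 0° +9° = 9°
rotate_crank_by(+7°): θ ← 9° +7° = 16°
rotate_crank_by(-59°): θ ← 16° -59° = -43°
rotate_crank_by(+28°): θ ← -43° +28° = -15°
rotate_crank_by(+11°): θ ← -15° +11° = -4°
rotate_crank_by(+46°): θ ← -4° +46° = 42°
rotate_crank_by(-63°): θ ← 42° -63° = -21°
crank pin P = (r cos θ, r sin θ) = (34.542476, -13.259614)
h = r sin θ − e = -13.259614 − 13 = -26.259614
sin φ = h / L = -26.259614 / 222 = -0.11828655
φ = arcsin(-0.11828655) = -6.793225°

-6.7932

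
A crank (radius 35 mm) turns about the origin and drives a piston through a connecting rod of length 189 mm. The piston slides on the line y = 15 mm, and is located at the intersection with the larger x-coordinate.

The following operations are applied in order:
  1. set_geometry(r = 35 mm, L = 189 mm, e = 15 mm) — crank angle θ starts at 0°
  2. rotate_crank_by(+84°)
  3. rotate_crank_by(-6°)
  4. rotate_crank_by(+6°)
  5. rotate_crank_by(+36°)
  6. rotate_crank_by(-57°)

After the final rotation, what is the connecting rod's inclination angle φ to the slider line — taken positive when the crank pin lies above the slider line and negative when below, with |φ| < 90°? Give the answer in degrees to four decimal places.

set_geometry: r = 35 mm, L = 189 mm, e = 15 mm; θ ← 0°
rotate_crank_by(+84°): θ ← 0° +84° = 84°
rotate_crank_by(-6°): θ ← 84° -6° = 78°
rotate_crank_by(+6°): θ ← 78° +6° = 84°
rotate_crank_by(+36°): θ ← 84° +36° = 120°
rotate_crank_by(-57°): θ ← 120° -57° = 63°
crank pin P = (r cos θ, r sin θ) = (15.889667, 31.185228)
h = r sin θ − e = 31.185228 − 15 = 16.185228
sin φ = h / L = 16.185228 / 189 = 0.08563613
φ = arcsin(0.08563613) = 4.912606°

4.9126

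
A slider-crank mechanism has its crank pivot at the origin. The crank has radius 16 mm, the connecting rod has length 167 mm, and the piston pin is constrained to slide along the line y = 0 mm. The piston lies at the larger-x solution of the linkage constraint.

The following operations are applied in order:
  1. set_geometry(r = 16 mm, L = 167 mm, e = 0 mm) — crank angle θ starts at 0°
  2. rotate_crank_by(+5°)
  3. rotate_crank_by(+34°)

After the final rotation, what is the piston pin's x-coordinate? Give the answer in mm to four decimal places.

179.1305

set_geometry: r = 16 mm, L = 167 mm, e = 0 mm; θ ← 0°
rotate_crank_by(+5°): θ ← 0° +5° = 5°
rotate_crank_by(+34°): θ ← 5° +34° = 39°
crank pin P = (r cos θ, r sin θ) = (12.434335, 10.069126)
h = r sin θ − e = 10.069126 − 0 = 10.069126
x = r cos θ + √(L² − h²) = 12.434335 + √(27889.0 − 101.3873) = 12.434335 + 166.696169 = 179.130504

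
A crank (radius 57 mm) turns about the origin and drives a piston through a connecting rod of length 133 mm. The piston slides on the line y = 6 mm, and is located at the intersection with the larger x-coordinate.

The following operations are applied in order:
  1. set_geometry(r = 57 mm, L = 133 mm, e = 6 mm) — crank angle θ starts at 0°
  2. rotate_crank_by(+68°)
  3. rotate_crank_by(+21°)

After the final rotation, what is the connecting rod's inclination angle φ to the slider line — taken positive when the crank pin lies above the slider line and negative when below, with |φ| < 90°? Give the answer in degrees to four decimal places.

22.5440

set_geometry: r = 57 mm, L = 133 mm, e = 6 mm; θ ← 0°
rotate_crank_by(+68°): θ ← 0° +68° = 68°
rotate_crank_by(+21°): θ ← 68° +21° = 89°
crank pin P = (r cos θ, r sin θ) = (0.994787, 56.991319)
h = r sin θ − e = 56.991319 − 6 = 50.991319
sin φ = h / L = 50.991319 / 133 = 0.38339337
φ = arcsin(0.38339337) = 22.544035°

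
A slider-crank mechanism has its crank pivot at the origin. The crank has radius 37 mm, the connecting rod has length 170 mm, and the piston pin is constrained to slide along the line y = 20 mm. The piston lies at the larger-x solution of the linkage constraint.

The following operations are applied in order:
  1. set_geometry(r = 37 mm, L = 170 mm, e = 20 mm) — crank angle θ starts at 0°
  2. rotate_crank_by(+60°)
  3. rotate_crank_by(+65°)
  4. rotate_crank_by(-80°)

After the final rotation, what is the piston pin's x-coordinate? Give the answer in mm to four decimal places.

196.0512

set_geometry: r = 37 mm, L = 170 mm, e = 20 mm; θ ← 0°
rotate_crank_by(+60°): θ ← 0° +60° = 60°
rotate_crank_by(+65°): θ ← 60° +65° = 125°
rotate_crank_by(-80°): θ ← 125° -80° = 45°
crank pin P = (r cos θ, r sin θ) = (26.162951, 26.162951)
h = r sin θ − e = 26.162951 − 20 = 6.162951
x = r cos θ + √(L² − h²) = 26.162951 + √(28900.0 − 37.9820) = 26.162951 + 169.888252 = 196.051203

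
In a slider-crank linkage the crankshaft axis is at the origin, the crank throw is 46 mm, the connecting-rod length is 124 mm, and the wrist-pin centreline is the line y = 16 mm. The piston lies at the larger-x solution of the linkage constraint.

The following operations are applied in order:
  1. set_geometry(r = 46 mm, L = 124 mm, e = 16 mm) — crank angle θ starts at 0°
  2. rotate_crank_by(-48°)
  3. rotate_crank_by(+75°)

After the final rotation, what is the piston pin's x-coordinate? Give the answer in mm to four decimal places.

set_geometry: r = 46 mm, L = 124 mm, e = 16 mm; θ ← 0°
rotate_crank_by(-48°): θ ← 0° -48° = -48°
rotate_crank_by(+75°): θ ← -48° +75° = 27°
crank pin P = (r cos θ, r sin θ) = (40.986300, 20.883563)
h = r sin θ − e = 20.883563 − 16 = 4.883563
x = r cos θ + √(L² − h²) = 40.986300 + √(15376.0 − 23.8492) = 40.986300 + 123.903797 = 164.890097

164.8901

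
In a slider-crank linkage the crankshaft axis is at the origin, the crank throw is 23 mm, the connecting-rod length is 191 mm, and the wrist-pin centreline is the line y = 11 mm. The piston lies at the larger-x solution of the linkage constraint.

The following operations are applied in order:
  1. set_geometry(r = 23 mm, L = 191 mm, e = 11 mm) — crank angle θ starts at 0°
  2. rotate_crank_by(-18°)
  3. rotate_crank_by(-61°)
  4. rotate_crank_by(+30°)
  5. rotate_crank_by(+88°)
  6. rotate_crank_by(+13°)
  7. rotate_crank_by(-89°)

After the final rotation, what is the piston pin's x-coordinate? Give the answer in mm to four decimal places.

set_geometry: r = 23 mm, L = 191 mm, e = 11 mm; θ ← 0°
rotate_crank_by(-18°): θ ← 0° -18° = -18°
rotate_crank_by(-61°): θ ← -18° -61° = -79°
rotate_crank_by(+30°): θ ← -79° +30° = -49°
rotate_crank_by(+88°): θ ← -49° +88° = 39°
rotate_crank_by(+13°): θ ← 39° +13° = 52°
rotate_crank_by(-89°): θ ← 52° -89° = -37°
crank pin P = (r cos θ, r sin θ) = (18.368617, -13.841746)
h = r sin θ − e = -13.841746 − 11 = -24.841746
x = r cos θ + √(L² − h²) = 18.368617 + √(36481.0 − 617.1123) = 18.368617 + 189.377632 = 207.746249

207.7462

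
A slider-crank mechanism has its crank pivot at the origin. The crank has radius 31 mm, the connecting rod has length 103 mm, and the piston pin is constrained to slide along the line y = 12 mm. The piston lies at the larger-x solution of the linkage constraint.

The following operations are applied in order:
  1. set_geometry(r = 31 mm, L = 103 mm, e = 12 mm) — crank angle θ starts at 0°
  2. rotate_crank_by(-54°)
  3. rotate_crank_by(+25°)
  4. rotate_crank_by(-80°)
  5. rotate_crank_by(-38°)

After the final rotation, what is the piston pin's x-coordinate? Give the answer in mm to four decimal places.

72.8684

set_geometry: r = 31 mm, L = 103 mm, e = 12 mm; θ ← 0°
rotate_crank_by(-54°): θ ← 0° -54° = -54°
rotate_crank_by(+25°): θ ← -54° +25° = -29°
rotate_crank_by(-80°): θ ← -29° -80° = -109°
rotate_crank_by(-38°): θ ← -109° -38° = -147°
crank pin P = (r cos θ, r sin θ) = (-25.998788, -16.883810)
h = r sin θ − e = -16.883810 − 12 = -28.883810
x = r cos θ + √(L² − h²) = -25.998788 + √(10609.0 − 834.2745) = -25.998788 + 98.867212 = 72.868424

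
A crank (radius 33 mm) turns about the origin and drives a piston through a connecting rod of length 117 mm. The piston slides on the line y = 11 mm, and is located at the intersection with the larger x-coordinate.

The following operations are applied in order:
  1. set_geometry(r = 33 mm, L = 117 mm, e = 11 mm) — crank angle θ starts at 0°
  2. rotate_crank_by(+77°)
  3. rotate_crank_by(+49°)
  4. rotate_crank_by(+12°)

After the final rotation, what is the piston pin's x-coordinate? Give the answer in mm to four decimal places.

91.9503

set_geometry: r = 33 mm, L = 117 mm, e = 11 mm; θ ← 0°
rotate_crank_by(+77°): θ ← 0° +77° = 77°
rotate_crank_by(+49°): θ ← 77° +49° = 126°
rotate_crank_by(+12°): θ ← 126° +12° = 138°
crank pin P = (r cos θ, r sin θ) = (-24.523779, 22.081310)
h = r sin θ − e = 22.081310 − 11 = 11.081310
x = r cos θ + √(L² − h²) = -24.523779 + √(13689.0 − 122.7954) = -24.523779 + 116.474051 = 91.950272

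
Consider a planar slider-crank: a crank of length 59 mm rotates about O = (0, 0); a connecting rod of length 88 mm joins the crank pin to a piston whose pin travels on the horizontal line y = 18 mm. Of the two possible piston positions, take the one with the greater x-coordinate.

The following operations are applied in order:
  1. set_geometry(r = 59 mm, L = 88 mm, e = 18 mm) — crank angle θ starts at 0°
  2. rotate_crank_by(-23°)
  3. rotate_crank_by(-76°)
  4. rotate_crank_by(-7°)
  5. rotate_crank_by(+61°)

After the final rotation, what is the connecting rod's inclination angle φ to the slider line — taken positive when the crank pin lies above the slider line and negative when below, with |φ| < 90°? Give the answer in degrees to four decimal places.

set_geometry: r = 59 mm, L = 88 mm, e = 18 mm; θ ← 0°
rotate_crank_by(-23°): θ ← 0° -23° = -23°
rotate_crank_by(-76°): θ ← -23° -76° = -99°
rotate_crank_by(-7°): θ ← -99° -7° = -106°
rotate_crank_by(+61°): θ ← -106° +61° = -45°
crank pin P = (r cos θ, r sin θ) = (41.719300, -41.719300)
h = r sin θ − e = -41.719300 − 18 = -59.719300
sin φ = h / L = -59.719300 / 88 = -0.67862841
φ = arcsin(-0.67862841) = -42.736555°

-42.7366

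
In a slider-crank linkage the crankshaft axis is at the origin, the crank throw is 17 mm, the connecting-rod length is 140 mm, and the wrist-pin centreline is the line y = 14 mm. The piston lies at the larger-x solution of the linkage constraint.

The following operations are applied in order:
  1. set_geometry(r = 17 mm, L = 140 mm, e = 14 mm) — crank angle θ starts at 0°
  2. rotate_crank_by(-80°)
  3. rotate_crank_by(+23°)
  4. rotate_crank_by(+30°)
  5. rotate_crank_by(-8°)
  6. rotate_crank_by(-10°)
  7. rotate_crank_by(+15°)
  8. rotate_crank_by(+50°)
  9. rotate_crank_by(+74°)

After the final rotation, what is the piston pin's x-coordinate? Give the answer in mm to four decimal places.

set_geometry: r = 17 mm, L = 140 mm, e = 14 mm; θ ← 0°
rotate_crank_by(-80°): θ ← 0° -80° = -80°
rotate_crank_by(+23°): θ ← -80° +23° = -57°
rotate_crank_by(+30°): θ ← -57° +30° = -27°
rotate_crank_by(-8°): θ ← -27° -8° = -35°
rotate_crank_by(-10°): θ ← -35° -10° = -45°
rotate_crank_by(+15°): θ ← -45° +15° = -30°
rotate_crank_by(+50°): θ ← -30° +50° = 20°
rotate_crank_by(+74°): θ ← 20° +74° = 94°
crank pin P = (r cos θ, r sin θ) = (-1.185860, 16.958589)
h = r sin θ − e = 16.958589 − 14 = 2.958589
x = r cos θ + √(L² − h²) = -1.185860 + √(19600.0 − 8.7532) = -1.185860 + 139.968735 = 138.782875

138.7829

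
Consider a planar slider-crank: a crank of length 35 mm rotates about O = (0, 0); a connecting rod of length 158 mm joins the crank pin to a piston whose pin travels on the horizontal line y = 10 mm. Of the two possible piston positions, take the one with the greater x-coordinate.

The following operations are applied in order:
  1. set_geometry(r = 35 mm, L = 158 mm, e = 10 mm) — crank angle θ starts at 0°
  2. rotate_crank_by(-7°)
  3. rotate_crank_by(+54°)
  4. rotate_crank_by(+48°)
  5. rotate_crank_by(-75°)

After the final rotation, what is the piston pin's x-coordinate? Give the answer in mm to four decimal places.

190.8770

set_geometry: r = 35 mm, L = 158 mm, e = 10 mm; θ ← 0°
rotate_crank_by(-7°): θ ← 0° -7° = -7°
rotate_crank_by(+54°): θ ← -7° +54° = 47°
rotate_crank_by(+48°): θ ← 47° +48° = 95°
rotate_crank_by(-75°): θ ← 95° -75° = 20°
crank pin P = (r cos θ, r sin θ) = (32.889242, 11.970705)
h = r sin θ − e = 11.970705 − 10 = 1.970705
x = r cos θ + √(L² − h²) = 32.889242 + √(24964.0 − 3.8837) = 32.889242 + 157.987709 = 190.876951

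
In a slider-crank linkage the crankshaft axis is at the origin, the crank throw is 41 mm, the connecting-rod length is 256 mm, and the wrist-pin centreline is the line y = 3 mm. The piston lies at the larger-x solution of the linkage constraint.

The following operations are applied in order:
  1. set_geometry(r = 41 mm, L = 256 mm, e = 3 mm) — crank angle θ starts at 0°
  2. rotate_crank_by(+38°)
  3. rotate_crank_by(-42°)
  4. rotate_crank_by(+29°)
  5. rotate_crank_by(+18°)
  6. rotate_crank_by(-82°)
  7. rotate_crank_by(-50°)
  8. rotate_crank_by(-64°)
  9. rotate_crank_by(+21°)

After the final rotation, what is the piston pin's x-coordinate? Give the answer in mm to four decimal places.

set_geometry: r = 41 mm, L = 256 mm, e = 3 mm; θ ← 0°
rotate_crank_by(+38°): θ ← 0° +38° = 38°
rotate_crank_by(-42°): θ ← 38° -42° = -4°
rotate_crank_by(+29°): θ ← -4° +29° = 25°
rotate_crank_by(+18°): θ ← 25° +18° = 43°
rotate_crank_by(-82°): θ ← 43° -82° = -39°
rotate_crank_by(-50°): θ ← -39° -50° = -89°
rotate_crank_by(-64°): θ ← -89° -64° = -153°
rotate_crank_by(+21°): θ ← -153° +21° = -132°
crank pin P = (r cos θ, r sin θ) = (-27.434355, -30.468938)
h = r sin θ − e = -30.468938 − 3 = -33.468938
x = r cos θ + √(L² − h²) = -27.434355 + √(65536.0 − 1120.1698) = -27.434355 + 253.802739 = 226.368384

226.3684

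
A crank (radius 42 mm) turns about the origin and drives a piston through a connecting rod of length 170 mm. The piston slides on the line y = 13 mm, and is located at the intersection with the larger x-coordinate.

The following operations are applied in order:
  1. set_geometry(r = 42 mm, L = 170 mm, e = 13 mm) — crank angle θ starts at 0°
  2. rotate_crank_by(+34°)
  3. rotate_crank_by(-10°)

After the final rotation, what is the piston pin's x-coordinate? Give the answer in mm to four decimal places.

208.3199

set_geometry: r = 42 mm, L = 170 mm, e = 13 mm; θ ← 0°
rotate_crank_by(+34°): θ ← 0° +34° = 34°
rotate_crank_by(-10°): θ ← 34° -10° = 24°
crank pin P = (r cos θ, r sin θ) = (38.368909, 17.082939)
h = r sin θ − e = 17.082939 − 13 = 4.082939
x = r cos θ + √(L² − h²) = 38.368909 + √(28900.0 − 16.6704) = 38.368909 + 169.950962 = 208.319872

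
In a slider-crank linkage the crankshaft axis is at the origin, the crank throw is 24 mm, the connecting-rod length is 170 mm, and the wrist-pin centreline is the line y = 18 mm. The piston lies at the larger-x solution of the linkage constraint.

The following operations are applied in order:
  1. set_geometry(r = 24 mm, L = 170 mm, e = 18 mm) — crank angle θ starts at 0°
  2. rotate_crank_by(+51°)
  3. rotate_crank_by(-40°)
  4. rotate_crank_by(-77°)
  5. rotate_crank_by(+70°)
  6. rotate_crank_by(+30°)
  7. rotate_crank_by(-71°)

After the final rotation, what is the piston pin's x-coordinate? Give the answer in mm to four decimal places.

186.0427

set_geometry: r = 24 mm, L = 170 mm, e = 18 mm; θ ← 0°
rotate_crank_by(+51°): θ ← 0° +51° = 51°
rotate_crank_by(-40°): θ ← 51° -40° = 11°
rotate_crank_by(-77°): θ ← 11° -77° = -66°
rotate_crank_by(+70°): θ ← -66° +70° = 4°
rotate_crank_by(+30°): θ ← 4° +30° = 34°
rotate_crank_by(-71°): θ ← 34° -71° = -37°
crank pin P = (r cos θ, r sin θ) = (19.167252, -14.443561)
h = r sin θ − e = -14.443561 − 18 = -32.443561
x = r cos θ + √(L² − h²) = 19.167252 + √(28900.0 − 1052.5846) = 19.167252 + 166.875449 = 186.042701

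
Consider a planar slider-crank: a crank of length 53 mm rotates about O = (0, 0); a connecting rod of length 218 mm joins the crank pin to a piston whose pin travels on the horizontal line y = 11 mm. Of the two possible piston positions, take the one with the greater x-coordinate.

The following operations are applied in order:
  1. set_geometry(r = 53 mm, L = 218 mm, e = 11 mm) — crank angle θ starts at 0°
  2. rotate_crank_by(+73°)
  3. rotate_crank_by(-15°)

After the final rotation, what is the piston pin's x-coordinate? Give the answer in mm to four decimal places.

set_geometry: r = 53 mm, L = 218 mm, e = 11 mm; θ ← 0°
rotate_crank_by(+73°): θ ← 0° +73° = 73°
rotate_crank_by(-15°): θ ← 73° -15° = 58°
crank pin P = (r cos θ, r sin θ) = (28.085721, 44.946549)
h = r sin θ − e = 44.946549 − 11 = 33.946549
x = r cos θ + √(L² − h²) = 28.085721 + √(47524.0 − 1152.3682) = 28.085721 + 215.340734 = 243.426455

243.4265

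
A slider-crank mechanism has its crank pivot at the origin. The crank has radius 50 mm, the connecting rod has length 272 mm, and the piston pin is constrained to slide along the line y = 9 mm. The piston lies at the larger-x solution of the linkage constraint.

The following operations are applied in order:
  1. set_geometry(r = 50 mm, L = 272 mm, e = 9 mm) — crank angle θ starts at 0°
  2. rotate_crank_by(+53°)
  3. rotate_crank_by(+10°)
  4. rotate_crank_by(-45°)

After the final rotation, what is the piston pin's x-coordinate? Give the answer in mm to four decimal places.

319.4763

set_geometry: r = 50 mm, L = 272 mm, e = 9 mm; θ ← 0°
rotate_crank_by(+53°): θ ← 0° +53° = 53°
rotate_crank_by(+10°): θ ← 53° +10° = 63°
rotate_crank_by(-45°): θ ← 63° -45° = 18°
crank pin P = (r cos θ, r sin θ) = (47.552826, 15.450850)
h = r sin θ − e = 15.450850 − 9 = 6.450850
x = r cos θ + √(L² − h²) = 47.552826 + √(73984.0 − 41.6135) = 47.552826 + 271.923494 = 319.476320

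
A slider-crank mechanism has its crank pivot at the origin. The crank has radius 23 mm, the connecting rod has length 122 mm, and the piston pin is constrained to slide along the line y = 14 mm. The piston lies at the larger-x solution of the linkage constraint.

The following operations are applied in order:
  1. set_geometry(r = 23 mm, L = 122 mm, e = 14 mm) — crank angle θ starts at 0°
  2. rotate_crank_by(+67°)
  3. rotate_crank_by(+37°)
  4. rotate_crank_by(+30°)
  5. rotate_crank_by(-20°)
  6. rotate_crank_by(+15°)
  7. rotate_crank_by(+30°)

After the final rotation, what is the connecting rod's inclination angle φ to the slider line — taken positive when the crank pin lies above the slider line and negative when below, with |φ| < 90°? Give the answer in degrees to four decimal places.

set_geometry: r = 23 mm, L = 122 mm, e = 14 mm; θ ← 0°
rotate_crank_by(+67°): θ ← 0° +67° = 67°
rotate_crank_by(+37°): θ ← 67° +37° = 104°
rotate_crank_by(+30°): θ ← 104° +30° = 134°
rotate_crank_by(-20°): θ ← 134° -20° = 114°
rotate_crank_by(+15°): θ ← 114° +15° = 129°
rotate_crank_by(+30°): θ ← 129° +30° = 159°
crank pin P = (r cos θ, r sin θ) = (-21.472350, 8.242463)
h = r sin θ − e = 8.242463 − 14 = -5.757537
sin φ = h / L = -5.757537 / 122 = -0.04719293
φ = arcsin(-0.04719293) = -2.704960°

-2.7050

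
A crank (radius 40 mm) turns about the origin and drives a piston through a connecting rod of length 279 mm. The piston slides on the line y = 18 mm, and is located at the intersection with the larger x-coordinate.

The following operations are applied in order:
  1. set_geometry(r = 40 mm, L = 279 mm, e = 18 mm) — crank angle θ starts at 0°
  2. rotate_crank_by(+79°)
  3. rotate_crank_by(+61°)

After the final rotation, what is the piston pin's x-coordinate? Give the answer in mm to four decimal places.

set_geometry: r = 40 mm, L = 279 mm, e = 18 mm; θ ← 0°
rotate_crank_by(+79°): θ ← 0° +79° = 79°
rotate_crank_by(+61°): θ ← 79° +61° = 140°
crank pin P = (r cos θ, r sin θ) = (-30.641778, 25.711504)
h = r sin θ − e = 25.711504 − 18 = 7.711504
x = r cos θ + √(L² − h²) = -30.641778 + √(77841.0 − 59.4673) = -30.641778 + 278.893407 = 248.251630

248.2516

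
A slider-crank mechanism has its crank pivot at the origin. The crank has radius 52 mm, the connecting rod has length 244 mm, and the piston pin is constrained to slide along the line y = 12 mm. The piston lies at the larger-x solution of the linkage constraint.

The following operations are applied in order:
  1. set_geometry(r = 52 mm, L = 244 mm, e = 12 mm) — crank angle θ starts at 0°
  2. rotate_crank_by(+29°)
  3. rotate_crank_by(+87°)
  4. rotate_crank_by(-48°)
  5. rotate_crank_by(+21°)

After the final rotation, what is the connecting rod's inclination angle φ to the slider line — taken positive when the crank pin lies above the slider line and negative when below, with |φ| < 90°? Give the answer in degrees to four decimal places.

9.4335

set_geometry: r = 52 mm, L = 244 mm, e = 12 mm; θ ← 0°
rotate_crank_by(+29°): θ ← 0° +29° = 29°
rotate_crank_by(+87°): θ ← 29° +87° = 116°
rotate_crank_by(-48°): θ ← 116° -48° = 68°
rotate_crank_by(+21°): θ ← 68° +21° = 89°
crank pin P = (r cos θ, r sin θ) = (0.907525, 51.992080)
h = r sin θ − e = 51.992080 − 12 = 39.992080
sin φ = h / L = 39.992080 / 244 = 0.16390197
φ = arcsin(0.16390197) = 9.433453°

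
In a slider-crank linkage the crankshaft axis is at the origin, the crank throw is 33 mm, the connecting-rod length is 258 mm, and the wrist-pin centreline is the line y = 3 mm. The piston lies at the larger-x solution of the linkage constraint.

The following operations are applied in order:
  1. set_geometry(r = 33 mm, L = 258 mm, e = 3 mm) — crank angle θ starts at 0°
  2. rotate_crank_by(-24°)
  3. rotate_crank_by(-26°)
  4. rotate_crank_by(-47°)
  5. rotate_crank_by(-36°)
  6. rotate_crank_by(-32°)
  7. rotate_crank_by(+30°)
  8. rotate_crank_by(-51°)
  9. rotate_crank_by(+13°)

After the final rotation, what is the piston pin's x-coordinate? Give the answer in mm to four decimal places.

set_geometry: r = 33 mm, L = 258 mm, e = 3 mm; θ ← 0°
rotate_crank_by(-24°): θ ← 0° -24° = -24°
rotate_crank_by(-26°): θ ← -24° -26° = -50°
rotate_crank_by(-47°): θ ← -50° -47° = -97°
rotate_crank_by(-36°): θ ← -97° -36° = -133°
rotate_crank_by(-32°): θ ← -133° -32° = -165°
rotate_crank_by(+30°): θ ← -165° +30° = -135°
rotate_crank_by(-51°): θ ← -135° -51° = -186°
rotate_crank_by(+13°): θ ← -186° +13° = -173°
crank pin P = (r cos θ, r sin θ) = (-32.754023, -4.021688)
h = r sin θ − e = -4.021688 − 3 = -7.021688
x = r cos θ + √(L² − h²) = -32.754023 + √(66564.0 − 49.3041) = -32.754023 + 257.904432 = 225.150409

225.1504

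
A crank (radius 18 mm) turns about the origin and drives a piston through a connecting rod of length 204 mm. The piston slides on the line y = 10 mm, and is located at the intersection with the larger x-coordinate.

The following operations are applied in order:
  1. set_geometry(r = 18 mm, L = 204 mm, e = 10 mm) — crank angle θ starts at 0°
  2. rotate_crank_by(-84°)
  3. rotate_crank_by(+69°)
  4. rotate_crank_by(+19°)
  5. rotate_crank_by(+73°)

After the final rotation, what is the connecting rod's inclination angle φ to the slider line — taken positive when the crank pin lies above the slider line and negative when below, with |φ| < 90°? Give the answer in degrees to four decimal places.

2.1178

set_geometry: r = 18 mm, L = 204 mm, e = 10 mm; θ ← 0°
rotate_crank_by(-84°): θ ← 0° -84° = -84°
rotate_crank_by(+69°): θ ← -84° +69° = -15°
rotate_crank_by(+19°): θ ← -15° +19° = 4°
rotate_crank_by(+73°): θ ← 4° +73° = 77°
crank pin P = (r cos θ, r sin θ) = (4.049119, 17.538661)
h = r sin θ − e = 17.538661 − 10 = 7.538661
sin φ = h / L = 7.538661 / 204 = 0.03695422
φ = arcsin(0.03695422) = 2.117803°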